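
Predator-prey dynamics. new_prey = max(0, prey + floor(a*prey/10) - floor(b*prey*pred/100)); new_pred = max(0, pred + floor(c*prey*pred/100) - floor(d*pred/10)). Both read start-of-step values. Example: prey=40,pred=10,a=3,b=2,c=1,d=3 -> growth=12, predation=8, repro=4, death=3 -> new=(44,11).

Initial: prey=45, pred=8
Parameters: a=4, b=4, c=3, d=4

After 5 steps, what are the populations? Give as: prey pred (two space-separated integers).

Answer: 0 26

Derivation:
Step 1: prey: 45+18-14=49; pred: 8+10-3=15
Step 2: prey: 49+19-29=39; pred: 15+22-6=31
Step 3: prey: 39+15-48=6; pred: 31+36-12=55
Step 4: prey: 6+2-13=0; pred: 55+9-22=42
Step 5: prey: 0+0-0=0; pred: 42+0-16=26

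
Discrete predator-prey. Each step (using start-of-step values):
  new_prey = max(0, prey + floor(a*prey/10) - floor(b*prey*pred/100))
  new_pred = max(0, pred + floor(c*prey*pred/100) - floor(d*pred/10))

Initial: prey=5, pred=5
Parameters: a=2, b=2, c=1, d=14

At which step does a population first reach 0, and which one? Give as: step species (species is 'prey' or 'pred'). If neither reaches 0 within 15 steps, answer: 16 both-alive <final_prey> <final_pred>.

Answer: 1 pred

Derivation:
Step 1: prey: 5+1-0=6; pred: 5+0-7=0
First extinction: pred at step 1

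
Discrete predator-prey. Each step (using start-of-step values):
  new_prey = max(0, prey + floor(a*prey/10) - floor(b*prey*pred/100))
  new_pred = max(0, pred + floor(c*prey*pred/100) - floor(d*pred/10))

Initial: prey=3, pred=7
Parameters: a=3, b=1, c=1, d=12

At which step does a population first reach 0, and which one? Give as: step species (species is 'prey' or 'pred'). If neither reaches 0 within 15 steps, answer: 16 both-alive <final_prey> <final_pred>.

Answer: 1 pred

Derivation:
Step 1: prey: 3+0-0=3; pred: 7+0-8=0
First extinction: pred at step 1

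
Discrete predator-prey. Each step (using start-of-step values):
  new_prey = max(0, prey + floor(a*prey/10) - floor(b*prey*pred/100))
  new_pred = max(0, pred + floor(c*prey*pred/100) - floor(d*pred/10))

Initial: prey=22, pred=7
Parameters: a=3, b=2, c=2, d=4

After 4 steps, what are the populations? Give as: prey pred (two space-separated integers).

Step 1: prey: 22+6-3=25; pred: 7+3-2=8
Step 2: prey: 25+7-4=28; pred: 8+4-3=9
Step 3: prey: 28+8-5=31; pred: 9+5-3=11
Step 4: prey: 31+9-6=34; pred: 11+6-4=13

Answer: 34 13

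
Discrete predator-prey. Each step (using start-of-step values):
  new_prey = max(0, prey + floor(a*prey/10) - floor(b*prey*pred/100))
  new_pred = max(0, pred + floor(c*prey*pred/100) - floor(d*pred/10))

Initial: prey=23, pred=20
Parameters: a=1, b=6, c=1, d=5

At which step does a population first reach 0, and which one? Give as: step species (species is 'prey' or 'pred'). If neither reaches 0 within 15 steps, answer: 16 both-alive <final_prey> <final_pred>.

Answer: 1 prey

Derivation:
Step 1: prey: 23+2-27=0; pred: 20+4-10=14
First extinction: prey at step 1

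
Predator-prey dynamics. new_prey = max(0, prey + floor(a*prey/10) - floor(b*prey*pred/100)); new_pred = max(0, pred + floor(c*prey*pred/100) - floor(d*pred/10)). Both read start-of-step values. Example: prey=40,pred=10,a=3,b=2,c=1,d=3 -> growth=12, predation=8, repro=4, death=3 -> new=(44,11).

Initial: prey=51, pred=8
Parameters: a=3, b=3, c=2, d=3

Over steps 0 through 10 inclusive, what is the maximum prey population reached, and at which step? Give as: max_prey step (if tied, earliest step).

Answer: 54 1

Derivation:
Step 1: prey: 51+15-12=54; pred: 8+8-2=14
Step 2: prey: 54+16-22=48; pred: 14+15-4=25
Step 3: prey: 48+14-36=26; pred: 25+24-7=42
Step 4: prey: 26+7-32=1; pred: 42+21-12=51
Step 5: prey: 1+0-1=0; pred: 51+1-15=37
Step 6: prey: 0+0-0=0; pred: 37+0-11=26
Step 7: prey: 0+0-0=0; pred: 26+0-7=19
Step 8: prey: 0+0-0=0; pred: 19+0-5=14
Step 9: prey: 0+0-0=0; pred: 14+0-4=10
Step 10: prey: 0+0-0=0; pred: 10+0-3=7
Max prey = 54 at step 1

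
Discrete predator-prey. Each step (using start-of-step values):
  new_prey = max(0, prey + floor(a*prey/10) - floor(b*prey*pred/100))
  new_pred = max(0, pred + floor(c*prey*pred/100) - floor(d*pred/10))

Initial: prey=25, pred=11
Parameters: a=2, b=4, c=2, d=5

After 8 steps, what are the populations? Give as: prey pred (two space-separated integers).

Answer: 15 1

Derivation:
Step 1: prey: 25+5-11=19; pred: 11+5-5=11
Step 2: prey: 19+3-8=14; pred: 11+4-5=10
Step 3: prey: 14+2-5=11; pred: 10+2-5=7
Step 4: prey: 11+2-3=10; pred: 7+1-3=5
Step 5: prey: 10+2-2=10; pred: 5+1-2=4
Step 6: prey: 10+2-1=11; pred: 4+0-2=2
Step 7: prey: 11+2-0=13; pred: 2+0-1=1
Step 8: prey: 13+2-0=15; pred: 1+0-0=1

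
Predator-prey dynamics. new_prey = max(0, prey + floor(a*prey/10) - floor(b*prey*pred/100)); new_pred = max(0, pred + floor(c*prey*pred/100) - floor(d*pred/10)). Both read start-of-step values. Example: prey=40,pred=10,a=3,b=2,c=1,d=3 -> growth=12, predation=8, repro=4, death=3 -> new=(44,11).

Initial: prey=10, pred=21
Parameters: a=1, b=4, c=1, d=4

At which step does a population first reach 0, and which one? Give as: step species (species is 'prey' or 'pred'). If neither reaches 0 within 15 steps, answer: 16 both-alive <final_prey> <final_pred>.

Answer: 16 both-alive 2 2

Derivation:
Step 1: prey: 10+1-8=3; pred: 21+2-8=15
Step 2: prey: 3+0-1=2; pred: 15+0-6=9
Step 3: prey: 2+0-0=2; pred: 9+0-3=6
Step 4: prey: 2+0-0=2; pred: 6+0-2=4
Step 5: prey: 2+0-0=2; pred: 4+0-1=3
Step 6: prey: 2+0-0=2; pred: 3+0-1=2
Step 7: prey: 2+0-0=2; pred: 2+0-0=2
Steps 8-15: state stable at prey=2, pred=2 (no change)
No extinction within 15 steps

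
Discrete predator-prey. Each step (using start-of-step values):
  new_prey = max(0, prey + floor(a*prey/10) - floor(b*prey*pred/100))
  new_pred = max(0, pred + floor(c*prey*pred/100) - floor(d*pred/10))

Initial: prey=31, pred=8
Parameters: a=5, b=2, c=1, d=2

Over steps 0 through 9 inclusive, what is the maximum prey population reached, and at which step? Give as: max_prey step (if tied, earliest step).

Step 1: prey: 31+15-4=42; pred: 8+2-1=9
Step 2: prey: 42+21-7=56; pred: 9+3-1=11
Step 3: prey: 56+28-12=72; pred: 11+6-2=15
Step 4: prey: 72+36-21=87; pred: 15+10-3=22
Step 5: prey: 87+43-38=92; pred: 22+19-4=37
Step 6: prey: 92+46-68=70; pred: 37+34-7=64
Step 7: prey: 70+35-89=16; pred: 64+44-12=96
Step 8: prey: 16+8-30=0; pred: 96+15-19=92
Step 9: prey: 0+0-0=0; pred: 92+0-18=74
Max prey = 92 at step 5

Answer: 92 5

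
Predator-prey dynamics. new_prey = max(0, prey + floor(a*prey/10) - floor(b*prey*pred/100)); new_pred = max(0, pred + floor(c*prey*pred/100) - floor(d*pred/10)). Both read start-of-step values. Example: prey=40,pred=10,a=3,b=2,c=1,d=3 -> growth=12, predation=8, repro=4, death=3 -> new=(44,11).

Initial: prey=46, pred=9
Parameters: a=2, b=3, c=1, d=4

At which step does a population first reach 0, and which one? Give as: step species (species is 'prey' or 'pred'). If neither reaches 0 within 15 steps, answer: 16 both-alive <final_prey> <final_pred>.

Answer: 16 both-alive 30 7

Derivation:
Step 1: prey: 46+9-12=43; pred: 9+4-3=10
Step 2: prey: 43+8-12=39; pred: 10+4-4=10
Step 3: prey: 39+7-11=35; pred: 10+3-4=9
Step 4: prey: 35+7-9=33; pred: 9+3-3=9
Step 5: prey: 33+6-8=31; pred: 9+2-3=8
Step 6: prey: 31+6-7=30; pred: 8+2-3=7
Step 7: prey: 30+6-6=30; pred: 7+2-2=7
Steps 8-15: state stable at prey=30, pred=7 (no change)
No extinction within 15 steps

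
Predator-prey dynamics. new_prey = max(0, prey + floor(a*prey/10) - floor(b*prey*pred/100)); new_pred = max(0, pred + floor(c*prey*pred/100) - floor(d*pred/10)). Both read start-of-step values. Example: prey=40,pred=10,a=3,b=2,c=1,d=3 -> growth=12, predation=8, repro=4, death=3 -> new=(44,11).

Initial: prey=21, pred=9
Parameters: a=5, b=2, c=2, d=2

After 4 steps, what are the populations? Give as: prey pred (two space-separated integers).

Step 1: prey: 21+10-3=28; pred: 9+3-1=11
Step 2: prey: 28+14-6=36; pred: 11+6-2=15
Step 3: prey: 36+18-10=44; pred: 15+10-3=22
Step 4: prey: 44+22-19=47; pred: 22+19-4=37

Answer: 47 37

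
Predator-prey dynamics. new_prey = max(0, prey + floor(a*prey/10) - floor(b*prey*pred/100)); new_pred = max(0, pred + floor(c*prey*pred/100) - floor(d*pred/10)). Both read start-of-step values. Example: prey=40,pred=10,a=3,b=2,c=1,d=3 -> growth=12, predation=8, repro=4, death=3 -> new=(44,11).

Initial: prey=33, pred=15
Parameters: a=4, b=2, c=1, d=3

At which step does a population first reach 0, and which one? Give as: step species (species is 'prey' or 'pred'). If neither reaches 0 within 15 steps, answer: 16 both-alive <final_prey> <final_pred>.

Answer: 16 both-alive 13 11

Derivation:
Step 1: prey: 33+13-9=37; pred: 15+4-4=15
Step 2: prey: 37+14-11=40; pred: 15+5-4=16
Step 3: prey: 40+16-12=44; pred: 16+6-4=18
Step 4: prey: 44+17-15=46; pred: 18+7-5=20
Step 5: prey: 46+18-18=46; pred: 20+9-6=23
Step 6: prey: 46+18-21=43; pred: 23+10-6=27
Step 7: prey: 43+17-23=37; pred: 27+11-8=30
Step 8: prey: 37+14-22=29; pred: 30+11-9=32
Step 9: prey: 29+11-18=22; pred: 32+9-9=32
Step 10: prey: 22+8-14=16; pred: 32+7-9=30
Step 11: prey: 16+6-9=13; pred: 30+4-9=25
Step 12: prey: 13+5-6=12; pred: 25+3-7=21
Step 13: prey: 12+4-5=11; pred: 21+2-6=17
Step 14: prey: 11+4-3=12; pred: 17+1-5=13
Step 15: prey: 12+4-3=13; pred: 13+1-3=11
No extinction within 15 steps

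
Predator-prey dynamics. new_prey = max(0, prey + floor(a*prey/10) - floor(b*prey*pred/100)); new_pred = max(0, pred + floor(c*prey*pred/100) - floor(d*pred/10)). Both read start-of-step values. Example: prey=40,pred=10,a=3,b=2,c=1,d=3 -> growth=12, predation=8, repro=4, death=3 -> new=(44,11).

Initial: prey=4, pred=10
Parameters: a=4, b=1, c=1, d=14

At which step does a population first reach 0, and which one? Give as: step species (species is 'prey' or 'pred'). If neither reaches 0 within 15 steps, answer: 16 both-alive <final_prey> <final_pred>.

Answer: 1 pred

Derivation:
Step 1: prey: 4+1-0=5; pred: 10+0-14=0
First extinction: pred at step 1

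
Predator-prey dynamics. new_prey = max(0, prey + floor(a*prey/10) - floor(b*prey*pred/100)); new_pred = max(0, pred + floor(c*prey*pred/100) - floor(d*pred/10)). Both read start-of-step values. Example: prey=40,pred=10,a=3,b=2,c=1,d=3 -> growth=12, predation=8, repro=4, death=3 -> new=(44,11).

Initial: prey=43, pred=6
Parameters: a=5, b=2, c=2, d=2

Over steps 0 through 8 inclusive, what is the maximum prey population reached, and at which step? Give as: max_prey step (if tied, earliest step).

Step 1: prey: 43+21-5=59; pred: 6+5-1=10
Step 2: prey: 59+29-11=77; pred: 10+11-2=19
Step 3: prey: 77+38-29=86; pred: 19+29-3=45
Step 4: prey: 86+43-77=52; pred: 45+77-9=113
Step 5: prey: 52+26-117=0; pred: 113+117-22=208
Step 6: prey: 0+0-0=0; pred: 208+0-41=167
Step 7: prey: 0+0-0=0; pred: 167+0-33=134
Step 8: prey: 0+0-0=0; pred: 134+0-26=108
Max prey = 86 at step 3

Answer: 86 3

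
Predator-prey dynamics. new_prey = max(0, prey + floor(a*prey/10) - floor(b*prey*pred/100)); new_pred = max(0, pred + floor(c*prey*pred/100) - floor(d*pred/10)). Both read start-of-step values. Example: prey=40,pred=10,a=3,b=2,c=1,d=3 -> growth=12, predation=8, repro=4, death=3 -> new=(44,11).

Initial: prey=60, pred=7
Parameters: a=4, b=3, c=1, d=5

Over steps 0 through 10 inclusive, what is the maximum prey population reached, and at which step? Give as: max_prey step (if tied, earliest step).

Answer: 98 4

Derivation:
Step 1: prey: 60+24-12=72; pred: 7+4-3=8
Step 2: prey: 72+28-17=83; pred: 8+5-4=9
Step 3: prey: 83+33-22=94; pred: 9+7-4=12
Step 4: prey: 94+37-33=98; pred: 12+11-6=17
Step 5: prey: 98+39-49=88; pred: 17+16-8=25
Step 6: prey: 88+35-66=57; pred: 25+22-12=35
Step 7: prey: 57+22-59=20; pred: 35+19-17=37
Step 8: prey: 20+8-22=6; pred: 37+7-18=26
Step 9: prey: 6+2-4=4; pred: 26+1-13=14
Step 10: prey: 4+1-1=4; pred: 14+0-7=7
Max prey = 98 at step 4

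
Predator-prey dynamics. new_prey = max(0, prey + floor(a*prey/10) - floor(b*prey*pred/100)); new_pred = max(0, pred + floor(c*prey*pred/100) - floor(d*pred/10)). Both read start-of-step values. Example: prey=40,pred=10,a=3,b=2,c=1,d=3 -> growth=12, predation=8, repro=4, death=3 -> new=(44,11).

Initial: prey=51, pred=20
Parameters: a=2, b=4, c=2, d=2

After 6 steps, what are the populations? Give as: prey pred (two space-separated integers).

Answer: 0 20

Derivation:
Step 1: prey: 51+10-40=21; pred: 20+20-4=36
Step 2: prey: 21+4-30=0; pred: 36+15-7=44
Step 3: prey: 0+0-0=0; pred: 44+0-8=36
Step 4: prey: 0+0-0=0; pred: 36+0-7=29
Step 5: prey: 0+0-0=0; pred: 29+0-5=24
Step 6: prey: 0+0-0=0; pred: 24+0-4=20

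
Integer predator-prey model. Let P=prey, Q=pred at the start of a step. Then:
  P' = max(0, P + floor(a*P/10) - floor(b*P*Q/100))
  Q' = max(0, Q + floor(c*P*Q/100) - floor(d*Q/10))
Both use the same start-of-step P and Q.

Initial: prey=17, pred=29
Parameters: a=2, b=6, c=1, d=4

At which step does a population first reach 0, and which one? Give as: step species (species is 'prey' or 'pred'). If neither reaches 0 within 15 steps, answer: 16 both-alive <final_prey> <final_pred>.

Answer: 1 prey

Derivation:
Step 1: prey: 17+3-29=0; pred: 29+4-11=22
First extinction: prey at step 1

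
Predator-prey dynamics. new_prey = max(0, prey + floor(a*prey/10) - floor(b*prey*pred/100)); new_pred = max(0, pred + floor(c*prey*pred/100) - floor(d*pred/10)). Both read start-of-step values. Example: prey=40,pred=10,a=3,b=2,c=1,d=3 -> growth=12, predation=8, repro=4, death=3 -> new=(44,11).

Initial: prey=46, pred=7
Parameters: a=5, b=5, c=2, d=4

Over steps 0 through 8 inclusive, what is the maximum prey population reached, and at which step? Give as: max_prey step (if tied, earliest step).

Answer: 53 1

Derivation:
Step 1: prey: 46+23-16=53; pred: 7+6-2=11
Step 2: prey: 53+26-29=50; pred: 11+11-4=18
Step 3: prey: 50+25-45=30; pred: 18+18-7=29
Step 4: prey: 30+15-43=2; pred: 29+17-11=35
Step 5: prey: 2+1-3=0; pred: 35+1-14=22
Step 6: prey: 0+0-0=0; pred: 22+0-8=14
Step 7: prey: 0+0-0=0; pred: 14+0-5=9
Step 8: prey: 0+0-0=0; pred: 9+0-3=6
Max prey = 53 at step 1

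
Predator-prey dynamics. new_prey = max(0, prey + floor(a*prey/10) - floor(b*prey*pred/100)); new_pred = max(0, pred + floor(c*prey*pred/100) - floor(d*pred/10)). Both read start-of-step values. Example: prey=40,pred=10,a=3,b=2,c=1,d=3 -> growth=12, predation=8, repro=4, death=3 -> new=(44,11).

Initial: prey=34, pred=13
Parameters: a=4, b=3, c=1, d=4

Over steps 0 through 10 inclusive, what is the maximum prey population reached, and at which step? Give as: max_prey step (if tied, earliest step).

Step 1: prey: 34+13-13=34; pred: 13+4-5=12
Step 2: prey: 34+13-12=35; pred: 12+4-4=12
Step 3: prey: 35+14-12=37; pred: 12+4-4=12
Step 4: prey: 37+14-13=38; pred: 12+4-4=12
Step 5: prey: 38+15-13=40; pred: 12+4-4=12
Step 6: prey: 40+16-14=42; pred: 12+4-4=12
Step 7: prey: 42+16-15=43; pred: 12+5-4=13
Step 8: prey: 43+17-16=44; pred: 13+5-5=13
Step 9: prey: 44+17-17=44; pred: 13+5-5=13
Step 10: prey: 44+17-17=44; pred: 13+5-5=13
Max prey = 44 at step 8

Answer: 44 8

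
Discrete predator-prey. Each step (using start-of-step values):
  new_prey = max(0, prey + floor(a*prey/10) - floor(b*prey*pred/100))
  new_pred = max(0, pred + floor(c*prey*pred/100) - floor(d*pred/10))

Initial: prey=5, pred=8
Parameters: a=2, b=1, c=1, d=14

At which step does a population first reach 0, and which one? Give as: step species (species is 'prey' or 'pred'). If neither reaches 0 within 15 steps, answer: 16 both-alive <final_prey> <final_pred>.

Step 1: prey: 5+1-0=6; pred: 8+0-11=0
First extinction: pred at step 1

Answer: 1 pred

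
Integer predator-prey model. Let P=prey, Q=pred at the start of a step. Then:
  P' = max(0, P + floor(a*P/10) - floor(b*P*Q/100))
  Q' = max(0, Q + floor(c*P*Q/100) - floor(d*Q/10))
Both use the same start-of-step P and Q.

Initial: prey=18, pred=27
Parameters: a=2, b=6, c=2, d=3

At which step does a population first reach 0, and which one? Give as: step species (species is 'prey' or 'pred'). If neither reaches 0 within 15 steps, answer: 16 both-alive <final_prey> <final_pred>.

Step 1: prey: 18+3-29=0; pred: 27+9-8=28
First extinction: prey at step 1

Answer: 1 prey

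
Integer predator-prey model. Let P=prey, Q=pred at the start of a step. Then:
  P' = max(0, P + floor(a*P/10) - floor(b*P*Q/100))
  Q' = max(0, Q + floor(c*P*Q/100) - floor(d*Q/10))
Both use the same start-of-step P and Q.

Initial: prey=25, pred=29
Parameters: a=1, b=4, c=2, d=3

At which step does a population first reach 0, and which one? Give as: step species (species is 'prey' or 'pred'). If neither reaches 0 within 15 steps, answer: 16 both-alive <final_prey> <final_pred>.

Answer: 1 prey

Derivation:
Step 1: prey: 25+2-29=0; pred: 29+14-8=35
First extinction: prey at step 1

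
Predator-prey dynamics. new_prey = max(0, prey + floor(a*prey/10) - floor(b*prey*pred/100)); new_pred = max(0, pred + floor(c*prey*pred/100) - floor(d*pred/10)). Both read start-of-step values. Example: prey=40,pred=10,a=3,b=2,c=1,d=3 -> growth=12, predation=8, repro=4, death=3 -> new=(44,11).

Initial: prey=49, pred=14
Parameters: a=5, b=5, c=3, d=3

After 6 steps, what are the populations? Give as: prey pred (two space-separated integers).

Answer: 0 14

Derivation:
Step 1: prey: 49+24-34=39; pred: 14+20-4=30
Step 2: prey: 39+19-58=0; pred: 30+35-9=56
Step 3: prey: 0+0-0=0; pred: 56+0-16=40
Step 4: prey: 0+0-0=0; pred: 40+0-12=28
Step 5: prey: 0+0-0=0; pred: 28+0-8=20
Step 6: prey: 0+0-0=0; pred: 20+0-6=14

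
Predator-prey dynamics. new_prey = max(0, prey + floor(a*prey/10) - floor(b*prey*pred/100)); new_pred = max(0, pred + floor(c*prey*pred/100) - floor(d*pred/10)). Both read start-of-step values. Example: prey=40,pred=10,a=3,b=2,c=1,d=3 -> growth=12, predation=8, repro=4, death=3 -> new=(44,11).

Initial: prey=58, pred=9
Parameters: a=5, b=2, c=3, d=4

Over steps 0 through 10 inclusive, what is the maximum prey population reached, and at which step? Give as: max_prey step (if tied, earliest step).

Step 1: prey: 58+29-10=77; pred: 9+15-3=21
Step 2: prey: 77+38-32=83; pred: 21+48-8=61
Step 3: prey: 83+41-101=23; pred: 61+151-24=188
Step 4: prey: 23+11-86=0; pred: 188+129-75=242
Step 5: prey: 0+0-0=0; pred: 242+0-96=146
Step 6: prey: 0+0-0=0; pred: 146+0-58=88
Step 7: prey: 0+0-0=0; pred: 88+0-35=53
Step 8: prey: 0+0-0=0; pred: 53+0-21=32
Step 9: prey: 0+0-0=0; pred: 32+0-12=20
Step 10: prey: 0+0-0=0; pred: 20+0-8=12
Max prey = 83 at step 2

Answer: 83 2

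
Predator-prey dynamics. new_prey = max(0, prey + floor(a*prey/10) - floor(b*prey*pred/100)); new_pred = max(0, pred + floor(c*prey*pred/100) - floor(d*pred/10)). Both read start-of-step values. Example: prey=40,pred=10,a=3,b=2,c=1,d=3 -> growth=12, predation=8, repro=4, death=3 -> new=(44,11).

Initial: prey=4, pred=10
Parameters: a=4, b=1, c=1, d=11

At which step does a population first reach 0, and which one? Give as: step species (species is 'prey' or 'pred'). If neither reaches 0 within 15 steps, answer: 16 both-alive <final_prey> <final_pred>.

Answer: 1 pred

Derivation:
Step 1: prey: 4+1-0=5; pred: 10+0-11=0
First extinction: pred at step 1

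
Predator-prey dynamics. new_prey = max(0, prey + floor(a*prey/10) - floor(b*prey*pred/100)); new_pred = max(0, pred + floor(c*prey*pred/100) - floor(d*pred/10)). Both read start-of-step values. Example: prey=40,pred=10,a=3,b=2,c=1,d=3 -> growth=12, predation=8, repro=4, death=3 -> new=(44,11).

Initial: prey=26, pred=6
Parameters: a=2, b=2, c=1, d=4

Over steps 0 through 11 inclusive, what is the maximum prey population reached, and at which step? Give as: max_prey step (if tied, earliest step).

Step 1: prey: 26+5-3=28; pred: 6+1-2=5
Step 2: prey: 28+5-2=31; pred: 5+1-2=4
Step 3: prey: 31+6-2=35; pred: 4+1-1=4
Step 4: prey: 35+7-2=40; pred: 4+1-1=4
Step 5: prey: 40+8-3=45; pred: 4+1-1=4
Step 6: prey: 45+9-3=51; pred: 4+1-1=4
Step 7: prey: 51+10-4=57; pred: 4+2-1=5
Step 8: prey: 57+11-5=63; pred: 5+2-2=5
Step 9: prey: 63+12-6=69; pred: 5+3-2=6
Step 10: prey: 69+13-8=74; pred: 6+4-2=8
Step 11: prey: 74+14-11=77; pred: 8+5-3=10
Max prey = 77 at step 11

Answer: 77 11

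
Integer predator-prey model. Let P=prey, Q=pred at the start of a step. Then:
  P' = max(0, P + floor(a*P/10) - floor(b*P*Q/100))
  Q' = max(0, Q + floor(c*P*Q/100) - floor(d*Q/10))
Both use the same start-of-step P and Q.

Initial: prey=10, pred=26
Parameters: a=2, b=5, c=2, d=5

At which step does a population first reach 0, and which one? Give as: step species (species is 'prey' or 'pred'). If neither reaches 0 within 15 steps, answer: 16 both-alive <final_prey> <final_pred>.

Answer: 1 prey

Derivation:
Step 1: prey: 10+2-13=0; pred: 26+5-13=18
First extinction: prey at step 1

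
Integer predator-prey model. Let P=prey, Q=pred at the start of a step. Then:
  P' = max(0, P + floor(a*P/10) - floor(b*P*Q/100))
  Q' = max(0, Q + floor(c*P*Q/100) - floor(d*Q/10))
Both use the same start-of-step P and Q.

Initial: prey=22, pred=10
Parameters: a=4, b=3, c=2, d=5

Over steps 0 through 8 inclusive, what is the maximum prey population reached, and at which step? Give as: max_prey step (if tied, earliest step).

Step 1: prey: 22+8-6=24; pred: 10+4-5=9
Step 2: prey: 24+9-6=27; pred: 9+4-4=9
Step 3: prey: 27+10-7=30; pred: 9+4-4=9
Step 4: prey: 30+12-8=34; pred: 9+5-4=10
Step 5: prey: 34+13-10=37; pred: 10+6-5=11
Step 6: prey: 37+14-12=39; pred: 11+8-5=14
Step 7: prey: 39+15-16=38; pred: 14+10-7=17
Step 8: prey: 38+15-19=34; pred: 17+12-8=21
Max prey = 39 at step 6

Answer: 39 6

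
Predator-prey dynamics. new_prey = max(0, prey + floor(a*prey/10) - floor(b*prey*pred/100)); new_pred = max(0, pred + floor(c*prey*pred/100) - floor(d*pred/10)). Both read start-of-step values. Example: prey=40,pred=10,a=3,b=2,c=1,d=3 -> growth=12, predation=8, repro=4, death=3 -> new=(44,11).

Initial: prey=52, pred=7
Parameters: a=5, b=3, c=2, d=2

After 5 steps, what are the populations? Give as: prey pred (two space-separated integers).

Step 1: prey: 52+26-10=68; pred: 7+7-1=13
Step 2: prey: 68+34-26=76; pred: 13+17-2=28
Step 3: prey: 76+38-63=51; pred: 28+42-5=65
Step 4: prey: 51+25-99=0; pred: 65+66-13=118
Step 5: prey: 0+0-0=0; pred: 118+0-23=95

Answer: 0 95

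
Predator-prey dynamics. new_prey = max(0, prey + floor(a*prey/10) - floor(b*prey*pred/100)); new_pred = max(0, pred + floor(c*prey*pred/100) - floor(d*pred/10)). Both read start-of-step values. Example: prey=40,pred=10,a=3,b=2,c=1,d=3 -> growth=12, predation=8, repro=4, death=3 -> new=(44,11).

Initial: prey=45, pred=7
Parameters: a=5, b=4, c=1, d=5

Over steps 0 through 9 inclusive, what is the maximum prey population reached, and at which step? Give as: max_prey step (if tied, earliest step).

Answer: 107 5

Derivation:
Step 1: prey: 45+22-12=55; pred: 7+3-3=7
Step 2: prey: 55+27-15=67; pred: 7+3-3=7
Step 3: prey: 67+33-18=82; pred: 7+4-3=8
Step 4: prey: 82+41-26=97; pred: 8+6-4=10
Step 5: prey: 97+48-38=107; pred: 10+9-5=14
Step 6: prey: 107+53-59=101; pred: 14+14-7=21
Step 7: prey: 101+50-84=67; pred: 21+21-10=32
Step 8: prey: 67+33-85=15; pred: 32+21-16=37
Step 9: prey: 15+7-22=0; pred: 37+5-18=24
Max prey = 107 at step 5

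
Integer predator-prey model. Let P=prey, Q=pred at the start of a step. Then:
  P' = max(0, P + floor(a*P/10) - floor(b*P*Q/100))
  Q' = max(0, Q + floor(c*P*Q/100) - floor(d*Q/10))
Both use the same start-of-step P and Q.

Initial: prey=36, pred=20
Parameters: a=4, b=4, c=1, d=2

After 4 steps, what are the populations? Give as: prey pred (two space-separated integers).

Step 1: prey: 36+14-28=22; pred: 20+7-4=23
Step 2: prey: 22+8-20=10; pred: 23+5-4=24
Step 3: prey: 10+4-9=5; pred: 24+2-4=22
Step 4: prey: 5+2-4=3; pred: 22+1-4=19

Answer: 3 19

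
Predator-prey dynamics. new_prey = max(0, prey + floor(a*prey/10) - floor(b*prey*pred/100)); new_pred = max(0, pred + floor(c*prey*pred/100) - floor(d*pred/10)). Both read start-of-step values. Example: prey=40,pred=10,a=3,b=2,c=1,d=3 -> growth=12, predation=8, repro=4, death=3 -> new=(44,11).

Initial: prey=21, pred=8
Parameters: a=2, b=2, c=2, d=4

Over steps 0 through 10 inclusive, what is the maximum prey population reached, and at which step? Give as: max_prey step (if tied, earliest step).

Step 1: prey: 21+4-3=22; pred: 8+3-3=8
Step 2: prey: 22+4-3=23; pred: 8+3-3=8
Step 3: prey: 23+4-3=24; pred: 8+3-3=8
Step 4: prey: 24+4-3=25; pred: 8+3-3=8
Step 5: prey: 25+5-4=26; pred: 8+4-3=9
Step 6: prey: 26+5-4=27; pred: 9+4-3=10
Step 7: prey: 27+5-5=27; pred: 10+5-4=11
Step 8: prey: 27+5-5=27; pred: 11+5-4=12
Step 9: prey: 27+5-6=26; pred: 12+6-4=14
Step 10: prey: 26+5-7=24; pred: 14+7-5=16
Max prey = 27 at step 6

Answer: 27 6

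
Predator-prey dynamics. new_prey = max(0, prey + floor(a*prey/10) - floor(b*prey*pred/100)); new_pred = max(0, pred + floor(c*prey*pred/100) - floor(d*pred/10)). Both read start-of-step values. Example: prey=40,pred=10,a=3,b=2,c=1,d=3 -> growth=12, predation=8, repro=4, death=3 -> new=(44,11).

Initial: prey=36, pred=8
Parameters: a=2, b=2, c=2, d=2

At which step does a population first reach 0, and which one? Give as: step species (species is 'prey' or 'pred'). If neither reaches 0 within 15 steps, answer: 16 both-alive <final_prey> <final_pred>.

Answer: 16 both-alive 1 8

Derivation:
Step 1: prey: 36+7-5=38; pred: 8+5-1=12
Step 2: prey: 38+7-9=36; pred: 12+9-2=19
Step 3: prey: 36+7-13=30; pred: 19+13-3=29
Step 4: prey: 30+6-17=19; pred: 29+17-5=41
Step 5: prey: 19+3-15=7; pred: 41+15-8=48
Step 6: prey: 7+1-6=2; pred: 48+6-9=45
Step 7: prey: 2+0-1=1; pred: 45+1-9=37
Step 8: prey: 1+0-0=1; pred: 37+0-7=30
Step 9: prey: 1+0-0=1; pred: 30+0-6=24
Step 10: prey: 1+0-0=1; pred: 24+0-4=20
Step 11: prey: 1+0-0=1; pred: 20+0-4=16
Step 12: prey: 1+0-0=1; pred: 16+0-3=13
Step 13: prey: 1+0-0=1; pred: 13+0-2=11
Step 14: prey: 1+0-0=1; pred: 11+0-2=9
Step 15: prey: 1+0-0=1; pred: 9+0-1=8
No extinction within 15 steps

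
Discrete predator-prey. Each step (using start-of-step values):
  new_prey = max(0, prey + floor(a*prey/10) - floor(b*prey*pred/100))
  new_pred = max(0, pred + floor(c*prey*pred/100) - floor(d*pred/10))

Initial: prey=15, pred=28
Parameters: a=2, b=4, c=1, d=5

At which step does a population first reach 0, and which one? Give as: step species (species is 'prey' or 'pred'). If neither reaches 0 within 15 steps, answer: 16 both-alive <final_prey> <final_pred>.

Step 1: prey: 15+3-16=2; pred: 28+4-14=18
Step 2: prey: 2+0-1=1; pred: 18+0-9=9
Step 3: prey: 1+0-0=1; pred: 9+0-4=5
Step 4: prey: 1+0-0=1; pred: 5+0-2=3
Step 5: prey: 1+0-0=1; pred: 3+0-1=2
Step 6: prey: 1+0-0=1; pred: 2+0-1=1
Step 7: prey: 1+0-0=1; pred: 1+0-0=1
Steps 8-15: state stable at prey=1, pred=1 (no change)
No extinction within 15 steps

Answer: 16 both-alive 1 1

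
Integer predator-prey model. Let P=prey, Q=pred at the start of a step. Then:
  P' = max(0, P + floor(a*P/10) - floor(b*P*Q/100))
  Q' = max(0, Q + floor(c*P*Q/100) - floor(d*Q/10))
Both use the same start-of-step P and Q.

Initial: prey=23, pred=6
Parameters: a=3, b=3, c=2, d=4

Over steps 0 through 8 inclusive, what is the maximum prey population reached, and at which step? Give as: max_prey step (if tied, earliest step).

Step 1: prey: 23+6-4=25; pred: 6+2-2=6
Step 2: prey: 25+7-4=28; pred: 6+3-2=7
Step 3: prey: 28+8-5=31; pred: 7+3-2=8
Step 4: prey: 31+9-7=33; pred: 8+4-3=9
Step 5: prey: 33+9-8=34; pred: 9+5-3=11
Step 6: prey: 34+10-11=33; pred: 11+7-4=14
Step 7: prey: 33+9-13=29; pred: 14+9-5=18
Step 8: prey: 29+8-15=22; pred: 18+10-7=21
Max prey = 34 at step 5

Answer: 34 5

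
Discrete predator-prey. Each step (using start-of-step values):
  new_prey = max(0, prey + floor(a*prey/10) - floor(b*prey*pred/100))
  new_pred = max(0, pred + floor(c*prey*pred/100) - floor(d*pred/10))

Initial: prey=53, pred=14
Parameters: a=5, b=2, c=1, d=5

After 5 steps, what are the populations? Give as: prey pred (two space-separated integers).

Answer: 96 42

Derivation:
Step 1: prey: 53+26-14=65; pred: 14+7-7=14
Step 2: prey: 65+32-18=79; pred: 14+9-7=16
Step 3: prey: 79+39-25=93; pred: 16+12-8=20
Step 4: prey: 93+46-37=102; pred: 20+18-10=28
Step 5: prey: 102+51-57=96; pred: 28+28-14=42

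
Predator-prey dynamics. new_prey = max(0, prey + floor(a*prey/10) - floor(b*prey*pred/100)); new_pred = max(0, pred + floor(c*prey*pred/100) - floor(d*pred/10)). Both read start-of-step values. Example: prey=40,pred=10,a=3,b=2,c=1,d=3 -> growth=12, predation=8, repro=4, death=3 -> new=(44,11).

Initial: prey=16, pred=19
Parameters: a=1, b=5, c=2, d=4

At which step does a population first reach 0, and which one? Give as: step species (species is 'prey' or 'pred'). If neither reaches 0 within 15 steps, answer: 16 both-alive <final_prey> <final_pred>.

Step 1: prey: 16+1-15=2; pred: 19+6-7=18
Step 2: prey: 2+0-1=1; pred: 18+0-7=11
Step 3: prey: 1+0-0=1; pred: 11+0-4=7
Step 4: prey: 1+0-0=1; pred: 7+0-2=5
Step 5: prey: 1+0-0=1; pred: 5+0-2=3
Step 6: prey: 1+0-0=1; pred: 3+0-1=2
Step 7: prey: 1+0-0=1; pred: 2+0-0=2
Steps 8-15: state stable at prey=1, pred=2 (no change)
No extinction within 15 steps

Answer: 16 both-alive 1 2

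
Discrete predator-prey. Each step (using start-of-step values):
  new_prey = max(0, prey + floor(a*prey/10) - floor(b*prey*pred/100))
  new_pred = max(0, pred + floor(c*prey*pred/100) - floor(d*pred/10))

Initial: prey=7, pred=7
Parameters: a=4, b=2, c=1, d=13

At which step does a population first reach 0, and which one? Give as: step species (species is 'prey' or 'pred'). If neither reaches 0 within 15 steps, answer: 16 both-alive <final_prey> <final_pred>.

Step 1: prey: 7+2-0=9; pred: 7+0-9=0
First extinction: pred at step 1

Answer: 1 pred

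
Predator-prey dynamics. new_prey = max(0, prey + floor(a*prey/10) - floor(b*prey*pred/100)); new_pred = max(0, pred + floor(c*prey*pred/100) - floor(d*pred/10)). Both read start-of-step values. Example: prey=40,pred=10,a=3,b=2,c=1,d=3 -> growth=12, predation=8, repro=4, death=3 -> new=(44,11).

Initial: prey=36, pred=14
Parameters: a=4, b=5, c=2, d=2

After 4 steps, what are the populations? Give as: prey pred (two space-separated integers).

Step 1: prey: 36+14-25=25; pred: 14+10-2=22
Step 2: prey: 25+10-27=8; pred: 22+11-4=29
Step 3: prey: 8+3-11=0; pred: 29+4-5=28
Step 4: prey: 0+0-0=0; pred: 28+0-5=23

Answer: 0 23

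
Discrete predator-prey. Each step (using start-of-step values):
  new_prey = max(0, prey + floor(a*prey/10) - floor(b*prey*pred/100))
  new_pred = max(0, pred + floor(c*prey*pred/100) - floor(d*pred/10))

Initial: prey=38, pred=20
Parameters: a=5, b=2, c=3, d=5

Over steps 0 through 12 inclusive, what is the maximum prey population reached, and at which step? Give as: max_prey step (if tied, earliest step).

Step 1: prey: 38+19-15=42; pred: 20+22-10=32
Step 2: prey: 42+21-26=37; pred: 32+40-16=56
Step 3: prey: 37+18-41=14; pred: 56+62-28=90
Step 4: prey: 14+7-25=0; pred: 90+37-45=82
Step 5: prey: 0+0-0=0; pred: 82+0-41=41
Step 6: prey: 0+0-0=0; pred: 41+0-20=21
Step 7: prey: 0+0-0=0; pred: 21+0-10=11
Step 8: prey: 0+0-0=0; pred: 11+0-5=6
Step 9: prey: 0+0-0=0; pred: 6+0-3=3
Step 10: prey: 0+0-0=0; pred: 3+0-1=2
Step 11: prey: 0+0-0=0; pred: 2+0-1=1
Step 12: prey: 0+0-0=0; pred: 1+0-0=1
Max prey = 42 at step 1

Answer: 42 1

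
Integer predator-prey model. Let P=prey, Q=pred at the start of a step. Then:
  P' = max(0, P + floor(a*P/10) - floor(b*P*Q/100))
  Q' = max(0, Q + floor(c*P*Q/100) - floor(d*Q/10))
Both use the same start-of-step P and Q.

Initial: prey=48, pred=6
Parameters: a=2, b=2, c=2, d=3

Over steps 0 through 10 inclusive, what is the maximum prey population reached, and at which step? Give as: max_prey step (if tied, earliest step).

Step 1: prey: 48+9-5=52; pred: 6+5-1=10
Step 2: prey: 52+10-10=52; pred: 10+10-3=17
Step 3: prey: 52+10-17=45; pred: 17+17-5=29
Step 4: prey: 45+9-26=28; pred: 29+26-8=47
Step 5: prey: 28+5-26=7; pred: 47+26-14=59
Step 6: prey: 7+1-8=0; pred: 59+8-17=50
Step 7: prey: 0+0-0=0; pred: 50+0-15=35
Step 8: prey: 0+0-0=0; pred: 35+0-10=25
Step 9: prey: 0+0-0=0; pred: 25+0-7=18
Step 10: prey: 0+0-0=0; pred: 18+0-5=13
Max prey = 52 at step 1

Answer: 52 1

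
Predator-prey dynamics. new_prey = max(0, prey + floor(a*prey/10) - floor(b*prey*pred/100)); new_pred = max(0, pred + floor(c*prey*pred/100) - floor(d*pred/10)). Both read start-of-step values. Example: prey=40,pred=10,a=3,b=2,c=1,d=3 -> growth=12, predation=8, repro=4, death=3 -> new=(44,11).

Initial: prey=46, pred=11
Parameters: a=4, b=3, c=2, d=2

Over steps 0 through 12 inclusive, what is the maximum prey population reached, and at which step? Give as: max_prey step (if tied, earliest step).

Step 1: prey: 46+18-15=49; pred: 11+10-2=19
Step 2: prey: 49+19-27=41; pred: 19+18-3=34
Step 3: prey: 41+16-41=16; pred: 34+27-6=55
Step 4: prey: 16+6-26=0; pred: 55+17-11=61
Step 5: prey: 0+0-0=0; pred: 61+0-12=49
Step 6: prey: 0+0-0=0; pred: 49+0-9=40
Step 7: prey: 0+0-0=0; pred: 40+0-8=32
Step 8: prey: 0+0-0=0; pred: 32+0-6=26
Step 9: prey: 0+0-0=0; pred: 26+0-5=21
Step 10: prey: 0+0-0=0; pred: 21+0-4=17
Step 11: prey: 0+0-0=0; pred: 17+0-3=14
Step 12: prey: 0+0-0=0; pred: 14+0-2=12
Max prey = 49 at step 1

Answer: 49 1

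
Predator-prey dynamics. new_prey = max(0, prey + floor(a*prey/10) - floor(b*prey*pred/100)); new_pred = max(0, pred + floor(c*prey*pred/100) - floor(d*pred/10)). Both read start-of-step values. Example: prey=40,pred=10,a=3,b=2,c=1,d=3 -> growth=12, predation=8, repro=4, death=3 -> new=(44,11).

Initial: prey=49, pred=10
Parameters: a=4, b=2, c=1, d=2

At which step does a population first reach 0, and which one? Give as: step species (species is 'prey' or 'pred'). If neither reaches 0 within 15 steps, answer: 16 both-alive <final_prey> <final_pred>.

Step 1: prey: 49+19-9=59; pred: 10+4-2=12
Step 2: prey: 59+23-14=68; pred: 12+7-2=17
Step 3: prey: 68+27-23=72; pred: 17+11-3=25
Step 4: prey: 72+28-36=64; pred: 25+18-5=38
Step 5: prey: 64+25-48=41; pred: 38+24-7=55
Step 6: prey: 41+16-45=12; pred: 55+22-11=66
Step 7: prey: 12+4-15=1; pred: 66+7-13=60
Step 8: prey: 1+0-1=0; pred: 60+0-12=48
First extinction: prey at step 8

Answer: 8 prey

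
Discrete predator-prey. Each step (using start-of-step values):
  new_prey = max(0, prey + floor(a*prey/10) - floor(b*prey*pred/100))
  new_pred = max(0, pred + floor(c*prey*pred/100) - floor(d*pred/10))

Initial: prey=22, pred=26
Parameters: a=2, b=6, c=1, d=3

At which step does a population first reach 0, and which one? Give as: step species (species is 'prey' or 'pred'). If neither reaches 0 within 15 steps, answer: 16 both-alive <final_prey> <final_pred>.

Step 1: prey: 22+4-34=0; pred: 26+5-7=24
First extinction: prey at step 1

Answer: 1 prey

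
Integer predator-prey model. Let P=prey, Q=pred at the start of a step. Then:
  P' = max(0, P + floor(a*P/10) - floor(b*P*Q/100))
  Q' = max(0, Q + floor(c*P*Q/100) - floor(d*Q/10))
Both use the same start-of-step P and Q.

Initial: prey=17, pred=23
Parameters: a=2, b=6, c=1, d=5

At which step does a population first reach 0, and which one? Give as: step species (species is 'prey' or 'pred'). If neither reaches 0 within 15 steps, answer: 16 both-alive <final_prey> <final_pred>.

Answer: 1 prey

Derivation:
Step 1: prey: 17+3-23=0; pred: 23+3-11=15
First extinction: prey at step 1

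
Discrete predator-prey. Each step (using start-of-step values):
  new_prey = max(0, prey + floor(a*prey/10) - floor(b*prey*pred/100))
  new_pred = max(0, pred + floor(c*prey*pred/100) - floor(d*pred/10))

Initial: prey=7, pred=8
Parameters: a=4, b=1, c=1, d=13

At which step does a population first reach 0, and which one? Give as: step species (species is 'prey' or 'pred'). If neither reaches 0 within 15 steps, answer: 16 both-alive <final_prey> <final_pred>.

Step 1: prey: 7+2-0=9; pred: 8+0-10=0
First extinction: pred at step 1

Answer: 1 pred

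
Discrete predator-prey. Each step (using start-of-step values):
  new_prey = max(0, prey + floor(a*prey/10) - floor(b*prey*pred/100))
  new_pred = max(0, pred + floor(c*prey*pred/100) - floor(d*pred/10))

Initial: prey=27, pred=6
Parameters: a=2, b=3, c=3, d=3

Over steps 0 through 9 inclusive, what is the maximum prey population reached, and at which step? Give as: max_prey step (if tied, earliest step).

Answer: 28 1

Derivation:
Step 1: prey: 27+5-4=28; pred: 6+4-1=9
Step 2: prey: 28+5-7=26; pred: 9+7-2=14
Step 3: prey: 26+5-10=21; pred: 14+10-4=20
Step 4: prey: 21+4-12=13; pred: 20+12-6=26
Step 5: prey: 13+2-10=5; pred: 26+10-7=29
Step 6: prey: 5+1-4=2; pred: 29+4-8=25
Step 7: prey: 2+0-1=1; pred: 25+1-7=19
Step 8: prey: 1+0-0=1; pred: 19+0-5=14
Step 9: prey: 1+0-0=1; pred: 14+0-4=10
Max prey = 28 at step 1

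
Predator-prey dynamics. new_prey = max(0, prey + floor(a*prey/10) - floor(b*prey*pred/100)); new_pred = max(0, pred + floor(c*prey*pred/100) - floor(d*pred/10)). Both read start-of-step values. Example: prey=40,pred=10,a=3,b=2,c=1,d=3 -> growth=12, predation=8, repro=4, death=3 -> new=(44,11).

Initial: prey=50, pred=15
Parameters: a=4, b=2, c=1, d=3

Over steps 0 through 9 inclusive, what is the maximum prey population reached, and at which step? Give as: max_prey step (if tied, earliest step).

Step 1: prey: 50+20-15=55; pred: 15+7-4=18
Step 2: prey: 55+22-19=58; pred: 18+9-5=22
Step 3: prey: 58+23-25=56; pred: 22+12-6=28
Step 4: prey: 56+22-31=47; pred: 28+15-8=35
Step 5: prey: 47+18-32=33; pred: 35+16-10=41
Step 6: prey: 33+13-27=19; pred: 41+13-12=42
Step 7: prey: 19+7-15=11; pred: 42+7-12=37
Step 8: prey: 11+4-8=7; pred: 37+4-11=30
Step 9: prey: 7+2-4=5; pred: 30+2-9=23
Max prey = 58 at step 2

Answer: 58 2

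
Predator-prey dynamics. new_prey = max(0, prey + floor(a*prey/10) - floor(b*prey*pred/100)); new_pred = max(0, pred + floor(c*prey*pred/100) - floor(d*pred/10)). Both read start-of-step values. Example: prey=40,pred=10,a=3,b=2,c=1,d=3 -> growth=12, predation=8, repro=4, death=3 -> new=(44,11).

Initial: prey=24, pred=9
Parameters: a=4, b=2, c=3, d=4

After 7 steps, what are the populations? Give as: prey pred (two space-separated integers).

Answer: 0 42

Derivation:
Step 1: prey: 24+9-4=29; pred: 9+6-3=12
Step 2: prey: 29+11-6=34; pred: 12+10-4=18
Step 3: prey: 34+13-12=35; pred: 18+18-7=29
Step 4: prey: 35+14-20=29; pred: 29+30-11=48
Step 5: prey: 29+11-27=13; pred: 48+41-19=70
Step 6: prey: 13+5-18=0; pred: 70+27-28=69
Step 7: prey: 0+0-0=0; pred: 69+0-27=42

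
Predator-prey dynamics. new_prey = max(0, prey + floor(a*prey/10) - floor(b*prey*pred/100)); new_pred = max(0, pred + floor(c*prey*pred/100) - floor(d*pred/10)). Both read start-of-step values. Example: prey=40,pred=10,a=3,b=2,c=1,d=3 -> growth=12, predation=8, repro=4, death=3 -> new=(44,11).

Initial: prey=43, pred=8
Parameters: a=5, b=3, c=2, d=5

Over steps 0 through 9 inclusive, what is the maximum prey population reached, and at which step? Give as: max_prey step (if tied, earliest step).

Step 1: prey: 43+21-10=54; pred: 8+6-4=10
Step 2: prey: 54+27-16=65; pred: 10+10-5=15
Step 3: prey: 65+32-29=68; pred: 15+19-7=27
Step 4: prey: 68+34-55=47; pred: 27+36-13=50
Step 5: prey: 47+23-70=0; pred: 50+47-25=72
Step 6: prey: 0+0-0=0; pred: 72+0-36=36
Step 7: prey: 0+0-0=0; pred: 36+0-18=18
Step 8: prey: 0+0-0=0; pred: 18+0-9=9
Step 9: prey: 0+0-0=0; pred: 9+0-4=5
Max prey = 68 at step 3

Answer: 68 3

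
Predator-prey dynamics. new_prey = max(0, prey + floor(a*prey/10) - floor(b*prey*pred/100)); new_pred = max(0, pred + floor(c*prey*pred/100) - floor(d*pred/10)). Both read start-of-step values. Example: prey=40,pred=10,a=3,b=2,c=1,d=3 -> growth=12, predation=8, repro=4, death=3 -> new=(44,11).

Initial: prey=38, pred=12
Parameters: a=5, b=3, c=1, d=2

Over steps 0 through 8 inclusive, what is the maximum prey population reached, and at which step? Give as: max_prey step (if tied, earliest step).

Answer: 48 2

Derivation:
Step 1: prey: 38+19-13=44; pred: 12+4-2=14
Step 2: prey: 44+22-18=48; pred: 14+6-2=18
Step 3: prey: 48+24-25=47; pred: 18+8-3=23
Step 4: prey: 47+23-32=38; pred: 23+10-4=29
Step 5: prey: 38+19-33=24; pred: 29+11-5=35
Step 6: prey: 24+12-25=11; pred: 35+8-7=36
Step 7: prey: 11+5-11=5; pred: 36+3-7=32
Step 8: prey: 5+2-4=3; pred: 32+1-6=27
Max prey = 48 at step 2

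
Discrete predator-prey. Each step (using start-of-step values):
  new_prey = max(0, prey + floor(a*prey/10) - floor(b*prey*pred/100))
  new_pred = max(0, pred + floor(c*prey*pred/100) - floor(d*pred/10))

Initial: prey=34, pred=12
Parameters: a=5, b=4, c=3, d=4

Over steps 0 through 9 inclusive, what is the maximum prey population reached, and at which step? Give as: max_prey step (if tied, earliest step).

Step 1: prey: 34+17-16=35; pred: 12+12-4=20
Step 2: prey: 35+17-28=24; pred: 20+21-8=33
Step 3: prey: 24+12-31=5; pred: 33+23-13=43
Step 4: prey: 5+2-8=0; pred: 43+6-17=32
Step 5: prey: 0+0-0=0; pred: 32+0-12=20
Step 6: prey: 0+0-0=0; pred: 20+0-8=12
Step 7: prey: 0+0-0=0; pred: 12+0-4=8
Step 8: prey: 0+0-0=0; pred: 8+0-3=5
Step 9: prey: 0+0-0=0; pred: 5+0-2=3
Max prey = 35 at step 1

Answer: 35 1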